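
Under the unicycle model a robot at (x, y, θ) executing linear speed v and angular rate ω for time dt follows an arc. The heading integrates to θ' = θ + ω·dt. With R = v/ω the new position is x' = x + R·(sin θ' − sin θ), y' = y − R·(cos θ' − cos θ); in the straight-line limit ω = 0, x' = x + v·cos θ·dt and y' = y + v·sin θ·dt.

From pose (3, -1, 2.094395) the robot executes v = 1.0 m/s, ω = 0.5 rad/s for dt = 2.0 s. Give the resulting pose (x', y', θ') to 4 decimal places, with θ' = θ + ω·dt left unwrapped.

θ' = 2.0944 + 0.5·2.0 = 3.0944
R = v/ω = 1.0/0.5 = 2.0000
x' = 3 + 2.0000·(sin 3.0944 − sin 2.0944) = 1.3623
y' = -1 − 2.0000·(cos 3.0944 − cos 2.0944) = -0.0022

(1.3623, -0.0022, 3.0944)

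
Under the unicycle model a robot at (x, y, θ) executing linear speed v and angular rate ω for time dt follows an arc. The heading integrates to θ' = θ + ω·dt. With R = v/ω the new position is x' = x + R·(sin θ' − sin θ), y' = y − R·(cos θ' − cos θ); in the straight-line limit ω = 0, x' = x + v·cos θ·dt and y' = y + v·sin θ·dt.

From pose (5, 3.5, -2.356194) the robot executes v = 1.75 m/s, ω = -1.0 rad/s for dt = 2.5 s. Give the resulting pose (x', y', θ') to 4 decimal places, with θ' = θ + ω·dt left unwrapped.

(2.0306, 4.9882, -4.8562)

θ' = -2.3562 + -1.0·2.5 = -4.8562
R = v/ω = 1.75/-1.0 = -1.7500
x' = 5 + -1.7500·(sin -4.8562 − sin -2.3562) = 2.0306
y' = 3.5 − -1.7500·(cos -4.8562 − cos -2.3562) = 4.9882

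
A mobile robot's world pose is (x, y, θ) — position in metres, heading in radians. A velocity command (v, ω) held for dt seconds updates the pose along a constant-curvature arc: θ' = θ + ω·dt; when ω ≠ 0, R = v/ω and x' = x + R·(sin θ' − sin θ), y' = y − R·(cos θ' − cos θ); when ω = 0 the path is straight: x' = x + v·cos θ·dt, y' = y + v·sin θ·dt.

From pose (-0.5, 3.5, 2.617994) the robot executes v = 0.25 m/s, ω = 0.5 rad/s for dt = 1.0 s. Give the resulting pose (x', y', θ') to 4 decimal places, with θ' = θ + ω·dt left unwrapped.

(-0.7382, 3.5668, 3.1180)

θ' = 2.6180 + 0.5·1.0 = 3.1180
R = v/ω = 0.25/0.5 = 0.5000
x' = -0.5 + 0.5000·(sin 3.1180 − sin 2.6180) = -0.7382
y' = 3.5 − 0.5000·(cos 3.1180 − cos 2.6180) = 3.5668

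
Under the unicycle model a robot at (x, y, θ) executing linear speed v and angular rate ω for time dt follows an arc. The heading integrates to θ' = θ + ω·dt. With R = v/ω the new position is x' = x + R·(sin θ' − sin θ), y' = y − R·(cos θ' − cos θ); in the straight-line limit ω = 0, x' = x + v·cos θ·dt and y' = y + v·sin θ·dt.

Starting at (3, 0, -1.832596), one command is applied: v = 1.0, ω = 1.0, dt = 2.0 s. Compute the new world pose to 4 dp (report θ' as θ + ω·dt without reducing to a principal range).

(4.1325, -1.2448, 0.1674)

θ' = -1.8326 + 1.0·2.0 = 0.1674
R = v/ω = 1.0/1.0 = 1.0000
x' = 3 + 1.0000·(sin 0.1674 − sin -1.8326) = 4.1325
y' = 0 − 1.0000·(cos 0.1674 − cos -1.8326) = -1.2448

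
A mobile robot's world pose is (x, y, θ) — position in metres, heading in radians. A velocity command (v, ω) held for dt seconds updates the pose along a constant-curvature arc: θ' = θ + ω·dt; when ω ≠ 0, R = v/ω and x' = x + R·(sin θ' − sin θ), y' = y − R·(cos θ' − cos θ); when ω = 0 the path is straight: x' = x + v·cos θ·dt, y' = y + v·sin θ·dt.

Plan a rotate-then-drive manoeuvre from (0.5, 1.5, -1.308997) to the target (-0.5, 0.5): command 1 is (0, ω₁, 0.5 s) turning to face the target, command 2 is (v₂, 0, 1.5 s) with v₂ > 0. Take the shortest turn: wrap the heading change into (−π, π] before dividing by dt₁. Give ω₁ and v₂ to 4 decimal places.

heading to target = atan2(0.5−1.5, -0.5−0.5) = -2.3562
Δθ = wrap(-2.3562 − -1.3090) = -1.0472; ω₁ = Δθ/dt₁ = -2.0944
distance = √((-0.5−0.5)² + (0.5−1.5)²) = 1.4142; v₂ = distance/dt₂ = 0.9428

ω₁ = -2.0944, v₂ = 0.9428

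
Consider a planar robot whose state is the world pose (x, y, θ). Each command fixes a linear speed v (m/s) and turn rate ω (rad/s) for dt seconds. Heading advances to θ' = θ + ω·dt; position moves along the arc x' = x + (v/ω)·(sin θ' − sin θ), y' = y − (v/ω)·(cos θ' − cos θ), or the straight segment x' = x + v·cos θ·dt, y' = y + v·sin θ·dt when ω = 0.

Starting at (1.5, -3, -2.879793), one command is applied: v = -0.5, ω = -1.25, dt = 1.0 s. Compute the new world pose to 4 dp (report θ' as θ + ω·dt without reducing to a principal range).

θ' = -2.8798 + -1.25·1.0 = -4.1298
R = v/ω = -0.5/-1.25 = 0.4000
x' = 1.5 + 0.4000·(sin -4.1298 − sin -2.8798) = 1.9375
y' = -3 − 0.4000·(cos -4.1298 − cos -2.8798) = -3.1663

(1.9375, -3.1663, -4.1298)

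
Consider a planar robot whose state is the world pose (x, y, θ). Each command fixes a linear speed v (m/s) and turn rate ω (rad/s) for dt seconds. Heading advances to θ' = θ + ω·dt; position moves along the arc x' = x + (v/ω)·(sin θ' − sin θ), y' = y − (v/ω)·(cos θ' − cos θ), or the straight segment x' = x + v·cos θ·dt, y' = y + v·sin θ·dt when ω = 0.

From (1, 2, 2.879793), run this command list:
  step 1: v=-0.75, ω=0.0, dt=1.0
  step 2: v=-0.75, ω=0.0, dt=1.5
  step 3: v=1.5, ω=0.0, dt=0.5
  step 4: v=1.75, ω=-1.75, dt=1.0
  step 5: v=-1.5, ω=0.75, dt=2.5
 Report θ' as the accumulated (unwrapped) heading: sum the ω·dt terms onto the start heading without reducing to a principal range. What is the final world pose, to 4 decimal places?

step 1: θ'=2.8798 (straight) → pose (1.7244, 1.8059, 2.8798)
step 2: θ'=2.8798 (straight) → pose (2.8111, 1.5147, 2.8798)
step 3: θ'=2.8798 (straight) → pose (2.0867, 1.7088, 2.8798)
step 4: θ'=1.1298 (R=-1.0000) → pose (1.4412, 3.1016, 1.1298)
step 5: θ'=3.0048 (R=-2.0000) → pose (2.9771, 0.2666, 3.0048)

(2.9771, 0.2666, 3.0048)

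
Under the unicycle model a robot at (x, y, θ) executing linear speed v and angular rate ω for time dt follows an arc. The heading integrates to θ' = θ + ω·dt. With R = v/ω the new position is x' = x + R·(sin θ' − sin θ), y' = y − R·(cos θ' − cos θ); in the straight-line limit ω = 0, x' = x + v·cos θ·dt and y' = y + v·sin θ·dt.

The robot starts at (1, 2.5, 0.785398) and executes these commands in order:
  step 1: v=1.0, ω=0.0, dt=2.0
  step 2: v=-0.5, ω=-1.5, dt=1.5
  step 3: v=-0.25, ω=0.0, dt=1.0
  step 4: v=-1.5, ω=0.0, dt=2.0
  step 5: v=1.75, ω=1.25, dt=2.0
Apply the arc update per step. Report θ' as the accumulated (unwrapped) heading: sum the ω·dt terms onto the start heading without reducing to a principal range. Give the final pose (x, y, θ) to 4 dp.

(4.0988, 6.7804, 1.0354)

step 1: θ'=0.7854 (straight) → pose (2.4142, 3.9142, 0.7854)
step 2: θ'=-1.4646 (R=0.3333) → pose (1.8471, 4.1146, -1.4646)
step 3: θ'=-1.4646 (straight) → pose (1.8206, 4.3632, -1.4646)
step 4: θ'=-1.4646 (straight) → pose (1.5026, 7.3463, -1.4646)
step 5: θ'=1.0354 (R=1.4000) → pose (4.0988, 6.7804, 1.0354)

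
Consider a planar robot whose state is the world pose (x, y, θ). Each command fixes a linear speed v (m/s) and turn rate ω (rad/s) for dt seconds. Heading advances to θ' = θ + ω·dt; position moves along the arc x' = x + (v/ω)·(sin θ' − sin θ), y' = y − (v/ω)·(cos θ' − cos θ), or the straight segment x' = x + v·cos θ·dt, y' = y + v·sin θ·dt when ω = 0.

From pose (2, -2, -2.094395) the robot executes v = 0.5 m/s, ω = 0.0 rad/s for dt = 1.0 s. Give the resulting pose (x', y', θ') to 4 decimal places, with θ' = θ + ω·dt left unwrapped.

(1.7500, -2.4330, -2.0944)

θ' = -2.0944 + 0.0·1.0 = -2.0944
ω = 0 → straight: x' = 2 + 0.5·cos(-2.0944)·1.0 = 1.7500
y' = -2 + 0.5·sin(-2.0944)·1.0 = -2.4330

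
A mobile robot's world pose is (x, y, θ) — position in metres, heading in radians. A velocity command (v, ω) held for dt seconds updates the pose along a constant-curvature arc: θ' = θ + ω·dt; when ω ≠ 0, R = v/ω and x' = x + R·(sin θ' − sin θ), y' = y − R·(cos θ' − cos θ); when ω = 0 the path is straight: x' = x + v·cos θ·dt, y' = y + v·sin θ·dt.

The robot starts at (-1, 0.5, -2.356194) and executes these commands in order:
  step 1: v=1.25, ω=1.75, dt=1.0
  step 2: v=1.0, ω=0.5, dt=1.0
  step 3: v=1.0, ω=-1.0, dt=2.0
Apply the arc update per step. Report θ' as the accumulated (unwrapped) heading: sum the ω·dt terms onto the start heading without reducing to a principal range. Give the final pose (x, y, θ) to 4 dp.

step 1: θ'=-0.6062 (R=0.7143) → pose (-0.9019, -0.5921, -0.6062)
step 2: θ'=-0.1062 (R=2.0000) → pose (0.0256, -0.9372, -0.1062)
step 3: θ'=-2.1062 (R=-1.0000) → pose (0.7797, -2.4417, -2.1062)

(0.7797, -2.4417, -2.1062)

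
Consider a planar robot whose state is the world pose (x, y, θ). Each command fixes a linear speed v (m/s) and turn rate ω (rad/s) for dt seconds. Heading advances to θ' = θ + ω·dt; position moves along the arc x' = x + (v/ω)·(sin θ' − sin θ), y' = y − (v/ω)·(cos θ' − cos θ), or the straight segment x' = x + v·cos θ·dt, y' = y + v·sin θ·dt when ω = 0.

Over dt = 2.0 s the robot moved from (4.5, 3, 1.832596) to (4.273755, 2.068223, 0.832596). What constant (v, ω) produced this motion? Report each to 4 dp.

Δθ = 0.832596 − 1.832596 = -1.000000
ω = Δθ/dt = -1.000000/2.0 = -0.5000
R = −Δy/(cos θ' − cos θ) = 1.0000
v = R·ω = 1.0000·-0.5000 = -0.5000

v = -0.5000, ω = -0.5000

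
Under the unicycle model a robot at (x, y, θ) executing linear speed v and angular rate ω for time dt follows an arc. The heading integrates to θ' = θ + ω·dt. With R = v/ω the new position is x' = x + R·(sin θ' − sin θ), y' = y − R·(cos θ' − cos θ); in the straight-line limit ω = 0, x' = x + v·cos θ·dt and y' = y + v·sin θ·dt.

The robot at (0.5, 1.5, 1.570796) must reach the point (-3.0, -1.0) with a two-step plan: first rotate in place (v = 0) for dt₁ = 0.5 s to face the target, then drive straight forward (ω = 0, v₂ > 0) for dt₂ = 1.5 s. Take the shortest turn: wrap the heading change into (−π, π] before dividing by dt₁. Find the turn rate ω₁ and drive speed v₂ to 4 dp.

ω₁ = 4.3821, v₂ = 2.8674

heading to target = atan2(-1−1.5, -3−0.5) = -2.5213
Δθ = wrap(-2.5213 − 1.5708) = 2.1910; ω₁ = Δθ/dt₁ = 4.3821
distance = √((-3−0.5)² + (-1−1.5)²) = 4.3012; v₂ = distance/dt₂ = 2.8674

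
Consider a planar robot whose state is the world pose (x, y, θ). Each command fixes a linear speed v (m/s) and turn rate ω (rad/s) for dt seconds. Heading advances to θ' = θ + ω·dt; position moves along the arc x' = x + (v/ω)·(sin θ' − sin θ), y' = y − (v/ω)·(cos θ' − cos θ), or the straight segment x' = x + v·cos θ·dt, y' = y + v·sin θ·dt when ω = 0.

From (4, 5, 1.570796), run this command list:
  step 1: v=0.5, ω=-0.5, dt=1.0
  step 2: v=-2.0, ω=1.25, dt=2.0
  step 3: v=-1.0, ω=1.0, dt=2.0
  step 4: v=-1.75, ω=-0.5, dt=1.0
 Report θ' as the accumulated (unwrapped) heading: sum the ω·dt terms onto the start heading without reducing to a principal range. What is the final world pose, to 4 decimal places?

(5.4400, 6.3446, 5.0708)

step 1: θ'=1.0708 (R=-1.0000) → pose (4.1224, 5.4794, 1.0708)
step 2: θ'=3.5708 (R=-1.6000) → pose (6.1924, 3.2575, 3.5708)
step 3: θ'=5.5708 (R=-1.0000) → pose (6.4299, 4.9236, 5.5708)
step 4: θ'=5.0708 (R=3.5000) → pose (5.4400, 6.3446, 5.0708)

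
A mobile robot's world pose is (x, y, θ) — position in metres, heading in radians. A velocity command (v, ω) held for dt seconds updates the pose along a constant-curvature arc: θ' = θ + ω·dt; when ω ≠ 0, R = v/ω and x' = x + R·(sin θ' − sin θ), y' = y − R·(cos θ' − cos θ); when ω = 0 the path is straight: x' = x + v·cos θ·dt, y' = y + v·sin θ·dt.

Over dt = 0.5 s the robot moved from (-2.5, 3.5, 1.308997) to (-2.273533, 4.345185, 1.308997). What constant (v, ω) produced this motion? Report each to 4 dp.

Δθ = 1.308997 − 1.308997 = 0.000000
ω = Δθ/dt = 0.000000/0.5 = 0.0000
ω = 0 → v = (Δx·cos θ + Δy·sin θ)/dt = 1.7500

v = 1.7500, ω = 0.0000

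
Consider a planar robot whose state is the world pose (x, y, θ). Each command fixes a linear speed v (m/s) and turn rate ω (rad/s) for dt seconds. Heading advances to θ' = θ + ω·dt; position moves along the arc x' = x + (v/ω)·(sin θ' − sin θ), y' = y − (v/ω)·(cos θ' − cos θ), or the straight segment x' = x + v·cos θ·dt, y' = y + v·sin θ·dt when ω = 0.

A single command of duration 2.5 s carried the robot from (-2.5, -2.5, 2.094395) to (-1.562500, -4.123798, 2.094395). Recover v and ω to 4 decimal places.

v = -0.7500, ω = 0.0000

Δθ = 2.094395 − 2.094395 = 0.000000
ω = Δθ/dt = 0.000000/2.5 = 0.0000
ω = 0 → v = (Δx·cos θ + Δy·sin θ)/dt = -0.7500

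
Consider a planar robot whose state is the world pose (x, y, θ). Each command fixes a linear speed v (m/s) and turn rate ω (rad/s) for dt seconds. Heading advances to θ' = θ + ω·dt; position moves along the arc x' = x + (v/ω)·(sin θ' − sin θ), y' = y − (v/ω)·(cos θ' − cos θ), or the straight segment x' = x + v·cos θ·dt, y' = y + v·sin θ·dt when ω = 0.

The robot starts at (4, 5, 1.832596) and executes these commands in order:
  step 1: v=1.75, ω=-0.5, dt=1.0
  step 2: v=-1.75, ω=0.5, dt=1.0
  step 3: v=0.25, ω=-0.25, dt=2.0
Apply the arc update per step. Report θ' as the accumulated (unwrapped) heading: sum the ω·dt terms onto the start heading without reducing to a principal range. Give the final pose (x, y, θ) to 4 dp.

(3.9942, 5.4948, 1.3326)

step 1: θ'=1.3326 (R=-3.5000) → pose (3.9796, 6.7317, 1.3326)
step 2: θ'=1.8326 (R=-3.5000) → pose (4.0000, 5.0000, 1.8326)
step 3: θ'=1.3326 (R=-1.0000) → pose (3.9942, 5.4948, 1.3326)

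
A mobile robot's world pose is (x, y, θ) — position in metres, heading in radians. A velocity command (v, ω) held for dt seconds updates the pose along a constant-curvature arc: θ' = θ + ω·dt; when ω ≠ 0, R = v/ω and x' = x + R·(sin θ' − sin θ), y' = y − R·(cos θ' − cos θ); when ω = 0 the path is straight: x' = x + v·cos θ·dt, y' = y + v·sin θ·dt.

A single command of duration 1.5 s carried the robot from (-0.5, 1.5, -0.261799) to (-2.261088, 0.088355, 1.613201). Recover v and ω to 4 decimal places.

Δθ = 1.613201 − -0.261799 = 1.875000
ω = Δθ/dt = 1.875000/1.5 = 1.2500
R = Δx/(sin θ' − sin θ) = -1.4000
v = R·ω = -1.4000·1.2500 = -1.7500

v = -1.7500, ω = 1.2500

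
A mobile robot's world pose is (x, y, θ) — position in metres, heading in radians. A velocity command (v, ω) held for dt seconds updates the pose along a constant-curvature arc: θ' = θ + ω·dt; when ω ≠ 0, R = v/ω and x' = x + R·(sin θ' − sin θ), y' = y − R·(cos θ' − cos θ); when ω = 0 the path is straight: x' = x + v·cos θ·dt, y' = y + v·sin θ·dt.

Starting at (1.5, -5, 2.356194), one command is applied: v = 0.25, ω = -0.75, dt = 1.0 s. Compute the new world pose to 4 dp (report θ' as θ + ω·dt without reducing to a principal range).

θ' = 2.3562 + -0.75·1.0 = 1.6062
R = v/ω = 0.25/-0.75 = -0.3333
x' = 1.5 + -0.3333·(sin 1.6062 − sin 2.3562) = 1.4026
y' = -5 − -0.3333·(cos 1.6062 − cos 2.3562) = -4.7761

(1.4026, -4.7761, 1.6062)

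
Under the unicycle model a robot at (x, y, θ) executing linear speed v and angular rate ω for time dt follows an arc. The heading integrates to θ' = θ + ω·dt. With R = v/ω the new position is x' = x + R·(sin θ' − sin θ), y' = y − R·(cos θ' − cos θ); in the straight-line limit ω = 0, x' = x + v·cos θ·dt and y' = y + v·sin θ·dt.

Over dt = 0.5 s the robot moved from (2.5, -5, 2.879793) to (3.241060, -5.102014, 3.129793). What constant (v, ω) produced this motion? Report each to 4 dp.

Δθ = 3.129793 − 2.879793 = 0.250000
ω = Δθ/dt = 0.250000/0.5 = 0.5000
R = Δx/(sin θ' − sin θ) = -3.0000
v = R·ω = -3.0000·0.5000 = -1.5000

v = -1.5000, ω = 0.5000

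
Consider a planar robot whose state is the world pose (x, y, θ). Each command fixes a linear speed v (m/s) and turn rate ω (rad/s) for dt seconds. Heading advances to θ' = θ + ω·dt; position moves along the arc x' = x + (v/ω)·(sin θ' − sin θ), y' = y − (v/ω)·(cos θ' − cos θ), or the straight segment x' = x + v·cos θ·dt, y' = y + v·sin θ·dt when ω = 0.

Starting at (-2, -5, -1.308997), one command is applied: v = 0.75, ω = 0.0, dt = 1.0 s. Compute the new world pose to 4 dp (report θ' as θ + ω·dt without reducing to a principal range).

θ' = -1.3090 + 0.0·1.0 = -1.3090
ω = 0 → straight: x' = -2 + 0.75·cos(-1.3090)·1.0 = -1.8059
y' = -5 + 0.75·sin(-1.3090)·1.0 = -5.7244

(-1.8059, -5.7244, -1.3090)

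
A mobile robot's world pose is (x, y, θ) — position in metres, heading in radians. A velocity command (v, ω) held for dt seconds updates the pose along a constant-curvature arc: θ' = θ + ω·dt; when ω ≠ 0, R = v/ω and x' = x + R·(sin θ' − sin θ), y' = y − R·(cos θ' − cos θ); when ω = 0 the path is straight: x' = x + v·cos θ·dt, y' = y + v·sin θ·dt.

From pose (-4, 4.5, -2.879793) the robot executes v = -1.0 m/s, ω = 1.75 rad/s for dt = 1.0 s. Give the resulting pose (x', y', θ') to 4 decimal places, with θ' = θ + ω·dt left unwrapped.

θ' = -2.8798 + 1.75·1.0 = -1.1298
R = v/ω = -1.0/1.75 = -0.5714
x' = -4 + -0.5714·(sin -1.1298 − sin -2.8798) = -3.6311
y' = 4.5 − -0.5714·(cos -1.1298 − cos -2.8798) = 5.2959

(-3.6311, 5.2959, -1.1298)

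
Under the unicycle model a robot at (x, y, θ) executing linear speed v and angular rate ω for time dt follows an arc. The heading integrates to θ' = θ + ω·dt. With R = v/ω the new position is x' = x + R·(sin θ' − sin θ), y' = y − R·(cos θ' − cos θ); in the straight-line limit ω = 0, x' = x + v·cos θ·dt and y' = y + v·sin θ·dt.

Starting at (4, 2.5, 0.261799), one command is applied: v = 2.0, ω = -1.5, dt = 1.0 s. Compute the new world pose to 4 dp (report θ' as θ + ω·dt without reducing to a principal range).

(5.6054, 1.6474, -1.2382)

θ' = 0.2618 + -1.5·1.0 = -1.2382
R = v/ω = 2.0/-1.5 = -1.3333
x' = 4 + -1.3333·(sin -1.2382 − sin 0.2618) = 5.6054
y' = 2.5 − -1.3333·(cos -1.2382 − cos 0.2618) = 1.6474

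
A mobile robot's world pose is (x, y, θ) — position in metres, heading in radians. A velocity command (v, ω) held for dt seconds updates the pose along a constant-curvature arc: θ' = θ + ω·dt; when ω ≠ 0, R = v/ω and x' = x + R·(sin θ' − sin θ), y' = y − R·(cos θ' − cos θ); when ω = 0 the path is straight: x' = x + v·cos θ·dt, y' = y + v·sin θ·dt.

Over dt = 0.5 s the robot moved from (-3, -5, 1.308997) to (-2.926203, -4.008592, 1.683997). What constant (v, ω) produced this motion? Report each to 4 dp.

v = 2.0000, ω = 0.7500

Δθ = 1.683997 − 1.308997 = 0.375000
ω = Δθ/dt = 0.375000/0.5 = 0.7500
R = −Δy/(cos θ' − cos θ) = 2.6667
v = R·ω = 2.6667·0.7500 = 2.0000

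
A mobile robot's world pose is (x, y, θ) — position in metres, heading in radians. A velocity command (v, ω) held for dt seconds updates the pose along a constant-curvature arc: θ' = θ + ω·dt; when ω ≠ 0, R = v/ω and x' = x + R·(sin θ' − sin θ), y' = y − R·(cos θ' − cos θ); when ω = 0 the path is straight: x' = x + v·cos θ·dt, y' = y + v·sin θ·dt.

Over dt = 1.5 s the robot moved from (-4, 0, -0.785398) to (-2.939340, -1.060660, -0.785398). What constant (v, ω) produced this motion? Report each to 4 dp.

v = 1.0000, ω = 0.0000

Δθ = -0.785398 − -0.785398 = 0.000000
ω = Δθ/dt = 0.000000/1.5 = 0.0000
ω = 0 → v = (Δx·cos θ + Δy·sin θ)/dt = 1.0000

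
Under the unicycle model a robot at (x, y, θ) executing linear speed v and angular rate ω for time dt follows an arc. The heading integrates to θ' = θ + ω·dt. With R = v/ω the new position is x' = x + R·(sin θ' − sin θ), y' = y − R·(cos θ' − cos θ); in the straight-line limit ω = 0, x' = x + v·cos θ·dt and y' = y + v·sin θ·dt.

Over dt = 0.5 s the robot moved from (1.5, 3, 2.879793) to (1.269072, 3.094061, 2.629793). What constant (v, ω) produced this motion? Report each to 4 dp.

v = 0.5000, ω = -0.5000

Δθ = 2.629793 − 2.879793 = -0.250000
ω = Δθ/dt = -0.250000/0.5 = -0.5000
R = Δx/(sin θ' − sin θ) = -1.0000
v = R·ω = -1.0000·-0.5000 = 0.5000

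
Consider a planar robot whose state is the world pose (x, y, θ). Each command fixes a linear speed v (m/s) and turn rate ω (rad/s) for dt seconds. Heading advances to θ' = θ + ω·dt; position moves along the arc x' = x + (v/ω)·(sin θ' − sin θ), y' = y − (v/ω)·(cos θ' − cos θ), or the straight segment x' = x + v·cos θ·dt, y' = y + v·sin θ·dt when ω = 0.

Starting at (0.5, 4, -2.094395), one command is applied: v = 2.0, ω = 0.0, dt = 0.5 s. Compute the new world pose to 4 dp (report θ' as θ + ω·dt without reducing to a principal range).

(0.0000, 3.1340, -2.0944)

θ' = -2.0944 + 0.0·0.5 = -2.0944
ω = 0 → straight: x' = 0.5 + 2.0·cos(-2.0944)·0.5 = 0.0000
y' = 4 + 2.0·sin(-2.0944)·0.5 = 3.1340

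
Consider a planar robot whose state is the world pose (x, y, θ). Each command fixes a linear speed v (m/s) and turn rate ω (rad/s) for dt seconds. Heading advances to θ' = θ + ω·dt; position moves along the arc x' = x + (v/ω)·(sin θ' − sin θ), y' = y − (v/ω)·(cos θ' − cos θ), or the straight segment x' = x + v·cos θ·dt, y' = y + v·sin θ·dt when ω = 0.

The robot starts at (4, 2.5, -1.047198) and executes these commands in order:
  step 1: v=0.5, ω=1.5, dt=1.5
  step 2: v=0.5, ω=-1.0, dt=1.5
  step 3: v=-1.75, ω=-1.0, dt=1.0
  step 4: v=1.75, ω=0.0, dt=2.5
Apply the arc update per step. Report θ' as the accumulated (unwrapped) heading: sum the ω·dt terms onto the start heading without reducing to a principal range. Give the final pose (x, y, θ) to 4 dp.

(5.2223, -0.1669, -1.2972)

step 1: θ'=1.2028 (R=0.3333) → pose (4.5997, 2.5468, 1.2028)
step 2: θ'=-0.2972 (R=-0.5000) → pose (5.2126, 2.8450, -0.2972)
step 3: θ'=-1.2972 (R=1.7500) → pose (4.0402, 4.0454, -1.2972)
step 4: θ'=-1.2972 (straight) → pose (5.2223, -0.1669, -1.2972)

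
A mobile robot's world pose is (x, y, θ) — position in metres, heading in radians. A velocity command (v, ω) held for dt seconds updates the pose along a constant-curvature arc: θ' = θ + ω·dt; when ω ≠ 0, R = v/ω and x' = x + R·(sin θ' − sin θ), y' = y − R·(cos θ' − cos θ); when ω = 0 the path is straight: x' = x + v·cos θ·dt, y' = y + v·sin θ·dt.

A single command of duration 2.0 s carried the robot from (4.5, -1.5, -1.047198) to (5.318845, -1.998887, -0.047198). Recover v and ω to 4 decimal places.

v = 0.5000, ω = 0.5000

Δθ = -0.047198 − -1.047198 = 1.000000
ω = Δθ/dt = 1.000000/2.0 = 0.5000
R = Δx/(sin θ' − sin θ) = 1.0000
v = R·ω = 1.0000·0.5000 = 0.5000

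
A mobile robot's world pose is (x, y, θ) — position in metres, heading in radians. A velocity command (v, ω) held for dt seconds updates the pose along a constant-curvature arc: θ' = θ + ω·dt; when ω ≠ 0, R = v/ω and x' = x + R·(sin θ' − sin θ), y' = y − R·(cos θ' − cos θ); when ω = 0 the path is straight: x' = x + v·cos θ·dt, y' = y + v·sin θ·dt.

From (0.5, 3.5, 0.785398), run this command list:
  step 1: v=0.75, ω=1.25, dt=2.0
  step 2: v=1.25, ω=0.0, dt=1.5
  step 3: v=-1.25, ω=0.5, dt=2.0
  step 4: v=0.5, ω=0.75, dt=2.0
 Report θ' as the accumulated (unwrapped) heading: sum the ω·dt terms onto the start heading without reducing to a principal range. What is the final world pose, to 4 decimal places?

(0.3399, 4.8264, 5.7854)

step 1: θ'=3.2854 (R=0.6000) → pose (-0.0103, 4.5181, 3.2854)
step 2: θ'=3.2854 (straight) → pose (-1.8659, 4.2494, 3.2854)
step 3: θ'=4.2854 (R=-2.5000) → pose (0.0514, 5.6882, 4.2854)
step 4: θ'=5.7854 (R=0.6667) → pose (0.3399, 4.8264, 5.7854)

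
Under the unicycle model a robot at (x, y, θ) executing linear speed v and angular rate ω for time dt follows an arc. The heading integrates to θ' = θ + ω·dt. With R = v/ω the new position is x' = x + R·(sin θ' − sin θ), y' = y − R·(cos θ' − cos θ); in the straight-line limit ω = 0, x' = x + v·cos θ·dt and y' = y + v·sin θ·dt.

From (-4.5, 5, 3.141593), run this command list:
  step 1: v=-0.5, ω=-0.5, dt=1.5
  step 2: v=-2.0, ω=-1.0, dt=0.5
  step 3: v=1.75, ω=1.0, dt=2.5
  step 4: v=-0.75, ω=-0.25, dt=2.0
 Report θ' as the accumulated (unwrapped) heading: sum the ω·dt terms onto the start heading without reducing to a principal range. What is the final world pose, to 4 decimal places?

(-5.8031, 5.1481, 3.8916)

step 1: θ'=2.3916 (R=1.0000) → pose (-3.8184, 4.7317, 2.3916)
step 2: θ'=1.8916 (R=2.0000) → pose (-3.2837, 3.8990, 1.8916)
step 3: θ'=4.3916 (R=1.7500) → pose (-6.6051, 3.8990, 4.3916)
step 4: θ'=3.8916 (R=3.0000) → pose (-5.8031, 5.1481, 3.8916)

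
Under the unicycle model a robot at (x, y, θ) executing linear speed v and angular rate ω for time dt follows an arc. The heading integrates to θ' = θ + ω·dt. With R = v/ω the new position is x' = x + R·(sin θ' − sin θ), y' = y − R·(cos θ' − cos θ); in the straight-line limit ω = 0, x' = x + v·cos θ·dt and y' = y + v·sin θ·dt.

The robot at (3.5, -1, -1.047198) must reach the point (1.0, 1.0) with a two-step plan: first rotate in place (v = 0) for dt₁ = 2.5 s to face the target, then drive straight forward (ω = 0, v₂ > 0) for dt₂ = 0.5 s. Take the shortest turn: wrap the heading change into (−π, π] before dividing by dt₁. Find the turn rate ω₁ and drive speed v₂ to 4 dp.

heading to target = atan2(1−-1, 1−3.5) = 2.4669
Δθ = wrap(2.4669 − -1.0472) = -2.7691; ω₁ = Δθ/dt₁ = -1.1077
distance = √((1−3.5)² + (1−-1)²) = 3.2016; v₂ = distance/dt₂ = 6.4031

ω₁ = -1.1077, v₂ = 6.4031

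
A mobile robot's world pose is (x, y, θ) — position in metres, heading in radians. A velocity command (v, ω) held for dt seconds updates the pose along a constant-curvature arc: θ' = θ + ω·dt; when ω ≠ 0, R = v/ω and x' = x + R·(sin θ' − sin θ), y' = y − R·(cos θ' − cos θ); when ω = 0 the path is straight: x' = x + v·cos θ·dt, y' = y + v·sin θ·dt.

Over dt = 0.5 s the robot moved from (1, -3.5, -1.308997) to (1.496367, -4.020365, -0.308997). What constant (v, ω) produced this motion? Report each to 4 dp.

Δθ = -0.308997 − -1.308997 = 1.000000
ω = Δθ/dt = 1.000000/0.5 = 2.0000
R = −Δy/(cos θ' − cos θ) = 0.7500
v = R·ω = 0.7500·2.0000 = 1.5000

v = 1.5000, ω = 2.0000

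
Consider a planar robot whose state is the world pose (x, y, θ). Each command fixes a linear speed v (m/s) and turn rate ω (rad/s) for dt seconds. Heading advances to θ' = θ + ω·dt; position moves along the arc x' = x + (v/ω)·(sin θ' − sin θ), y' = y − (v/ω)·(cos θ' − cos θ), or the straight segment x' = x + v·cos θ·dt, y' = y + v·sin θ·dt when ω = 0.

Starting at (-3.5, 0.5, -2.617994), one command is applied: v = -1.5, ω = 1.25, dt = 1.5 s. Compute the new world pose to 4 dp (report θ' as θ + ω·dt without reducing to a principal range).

(-3.2882, 2.4230, -0.7430)

θ' = -2.6180 + 1.25·1.5 = -0.7430
R = v/ω = -1.5/1.25 = -1.2000
x' = -3.5 + -1.2000·(sin -0.7430 − sin -2.6180) = -3.2882
y' = 0.5 − -1.2000·(cos -0.7430 − cos -2.6180) = 2.4230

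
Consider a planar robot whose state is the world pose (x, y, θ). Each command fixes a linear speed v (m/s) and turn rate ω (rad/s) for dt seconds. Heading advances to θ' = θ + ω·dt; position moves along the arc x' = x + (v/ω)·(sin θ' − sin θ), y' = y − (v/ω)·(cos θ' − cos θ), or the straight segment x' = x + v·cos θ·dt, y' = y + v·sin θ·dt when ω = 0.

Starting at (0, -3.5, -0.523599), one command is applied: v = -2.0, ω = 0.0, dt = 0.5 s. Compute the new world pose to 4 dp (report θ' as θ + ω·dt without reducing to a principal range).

(-0.8660, -3.0000, -0.5236)

θ' = -0.5236 + 0.0·0.5 = -0.5236
ω = 0 → straight: x' = 0 + -2.0·cos(-0.5236)·0.5 = -0.8660
y' = -3.5 + -2.0·sin(-0.5236)·0.5 = -3.0000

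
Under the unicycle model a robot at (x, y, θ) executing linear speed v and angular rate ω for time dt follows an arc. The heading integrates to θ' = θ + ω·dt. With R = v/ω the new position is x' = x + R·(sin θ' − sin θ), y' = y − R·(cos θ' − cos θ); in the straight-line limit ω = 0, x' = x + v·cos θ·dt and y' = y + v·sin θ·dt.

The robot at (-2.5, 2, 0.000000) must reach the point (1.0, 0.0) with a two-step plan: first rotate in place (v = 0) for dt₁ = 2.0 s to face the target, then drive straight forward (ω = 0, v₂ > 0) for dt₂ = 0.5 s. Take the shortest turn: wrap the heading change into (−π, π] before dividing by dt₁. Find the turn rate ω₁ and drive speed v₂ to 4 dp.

heading to target = atan2(0−2, 1−-2.5) = -0.5191
Δθ = wrap(-0.5191 − 0.0000) = -0.5191; ω₁ = Δθ/dt₁ = -0.2596
distance = √((1−-2.5)² + (0−2)²) = 4.0311; v₂ = distance/dt₂ = 8.0623

ω₁ = -0.2596, v₂ = 8.0623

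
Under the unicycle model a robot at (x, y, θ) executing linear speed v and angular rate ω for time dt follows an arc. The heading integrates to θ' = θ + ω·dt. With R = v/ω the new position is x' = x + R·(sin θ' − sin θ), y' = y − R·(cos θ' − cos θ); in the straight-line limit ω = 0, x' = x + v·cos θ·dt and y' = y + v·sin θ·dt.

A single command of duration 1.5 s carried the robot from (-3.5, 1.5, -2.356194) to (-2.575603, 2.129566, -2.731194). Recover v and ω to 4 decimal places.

v = -0.7500, ω = -0.2500

Δθ = -2.731194 − -2.356194 = -0.375000
ω = Δθ/dt = -0.375000/1.5 = -0.2500
R = Δx/(sin θ' − sin θ) = 3.0000
v = R·ω = 3.0000·-0.2500 = -0.7500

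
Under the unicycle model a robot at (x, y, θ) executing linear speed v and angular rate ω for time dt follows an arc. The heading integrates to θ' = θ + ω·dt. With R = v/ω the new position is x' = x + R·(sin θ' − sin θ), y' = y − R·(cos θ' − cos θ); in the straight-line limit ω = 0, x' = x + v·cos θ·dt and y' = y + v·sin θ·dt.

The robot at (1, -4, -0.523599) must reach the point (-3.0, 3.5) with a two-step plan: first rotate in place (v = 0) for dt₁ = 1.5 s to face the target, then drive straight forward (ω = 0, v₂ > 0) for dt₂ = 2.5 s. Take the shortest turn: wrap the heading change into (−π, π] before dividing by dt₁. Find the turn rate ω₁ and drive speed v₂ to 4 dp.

ω₁ = 1.7229, v₂ = 3.4000

heading to target = atan2(3.5−-4, -3−1) = 2.0608
Δθ = wrap(2.0608 − -0.5236) = 2.5844; ω₁ = Δθ/dt₁ = 1.7229
distance = √((-3−1)² + (3.5−-4)²) = 8.5000; v₂ = distance/dt₂ = 3.4000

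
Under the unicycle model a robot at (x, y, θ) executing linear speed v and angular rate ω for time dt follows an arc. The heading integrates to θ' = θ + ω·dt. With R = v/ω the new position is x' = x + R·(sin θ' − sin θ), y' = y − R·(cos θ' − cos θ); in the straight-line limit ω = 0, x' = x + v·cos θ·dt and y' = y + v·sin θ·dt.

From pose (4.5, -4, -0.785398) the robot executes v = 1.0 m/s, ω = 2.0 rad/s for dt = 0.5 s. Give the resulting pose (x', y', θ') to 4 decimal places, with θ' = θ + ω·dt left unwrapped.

(4.9600, -4.1350, 0.2146)

θ' = -0.7854 + 2.0·0.5 = 0.2146
R = v/ω = 1.0/2.0 = 0.5000
x' = 4.5 + 0.5000·(sin 0.2146 − sin -0.7854) = 4.9600
y' = -4 − 0.5000·(cos 0.2146 − cos -0.7854) = -4.1350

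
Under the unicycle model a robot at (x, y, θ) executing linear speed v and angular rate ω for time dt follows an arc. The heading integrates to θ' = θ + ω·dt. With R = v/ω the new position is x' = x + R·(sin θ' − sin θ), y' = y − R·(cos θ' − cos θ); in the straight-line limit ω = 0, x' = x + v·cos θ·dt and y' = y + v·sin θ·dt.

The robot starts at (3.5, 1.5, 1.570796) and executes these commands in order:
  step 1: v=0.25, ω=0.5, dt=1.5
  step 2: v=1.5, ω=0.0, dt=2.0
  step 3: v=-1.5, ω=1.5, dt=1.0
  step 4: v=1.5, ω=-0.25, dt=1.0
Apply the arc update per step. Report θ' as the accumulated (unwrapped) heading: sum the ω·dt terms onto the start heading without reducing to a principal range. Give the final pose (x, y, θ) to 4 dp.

(1.4086, 3.1521, 3.5708)

step 1: θ'=2.3208 (R=0.5000) → pose (3.3658, 1.8408, 2.3208)
step 2: θ'=2.3208 (straight) → pose (1.3209, 4.0359, 2.3208)
step 3: θ'=3.8208 (R=-1.0000) → pose (2.6808, 3.9395, 3.8208)
step 4: θ'=3.5708 (R=-6.0000) → pose (1.4086, 3.1521, 3.5708)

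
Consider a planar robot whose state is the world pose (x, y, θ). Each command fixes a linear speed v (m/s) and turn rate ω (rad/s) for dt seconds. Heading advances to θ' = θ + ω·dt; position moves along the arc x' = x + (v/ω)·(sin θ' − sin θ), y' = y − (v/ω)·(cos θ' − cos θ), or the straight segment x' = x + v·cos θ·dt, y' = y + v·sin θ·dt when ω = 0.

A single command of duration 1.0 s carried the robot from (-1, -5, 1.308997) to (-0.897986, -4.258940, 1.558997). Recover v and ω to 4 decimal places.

Δθ = 1.558997 − 1.308997 = 0.250000
ω = Δθ/dt = 0.250000/1.0 = 0.2500
R = −Δy/(cos θ' − cos θ) = 3.0000
v = R·ω = 3.0000·0.2500 = 0.7500

v = 0.7500, ω = 0.2500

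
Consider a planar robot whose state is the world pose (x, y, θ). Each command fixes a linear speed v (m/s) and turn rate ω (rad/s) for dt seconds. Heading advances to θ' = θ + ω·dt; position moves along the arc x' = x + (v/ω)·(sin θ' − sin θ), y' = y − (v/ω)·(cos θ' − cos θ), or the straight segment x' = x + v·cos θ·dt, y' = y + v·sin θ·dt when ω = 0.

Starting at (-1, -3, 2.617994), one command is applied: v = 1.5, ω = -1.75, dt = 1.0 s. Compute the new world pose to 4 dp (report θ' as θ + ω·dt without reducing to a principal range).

θ' = 2.6180 + -1.75·1.0 = 0.8680
R = v/ω = 1.5/-1.75 = -0.8571
x' = -1 + -0.8571·(sin 0.8680 − sin 2.6180) = -1.2255
y' = -3 − -0.8571·(cos 0.8680 − cos 2.6180) = -1.7037

(-1.2255, -1.7037, 0.8680)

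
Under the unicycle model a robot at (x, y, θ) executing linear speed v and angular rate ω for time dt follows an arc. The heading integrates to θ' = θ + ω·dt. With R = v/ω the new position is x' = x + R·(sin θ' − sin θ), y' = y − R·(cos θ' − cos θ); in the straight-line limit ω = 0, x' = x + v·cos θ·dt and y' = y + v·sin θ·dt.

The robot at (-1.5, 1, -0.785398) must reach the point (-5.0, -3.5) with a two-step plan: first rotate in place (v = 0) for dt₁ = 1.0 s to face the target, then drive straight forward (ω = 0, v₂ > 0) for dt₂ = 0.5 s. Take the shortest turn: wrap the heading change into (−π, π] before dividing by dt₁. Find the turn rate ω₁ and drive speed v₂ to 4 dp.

heading to target = atan2(-3.5−1, -5−-1.5) = -2.2318
Δθ = wrap(-2.2318 − -0.7854) = -1.4464; ω₁ = Δθ/dt₁ = -1.4464
distance = √((-5−-1.5)² + (-3.5−1)²) = 5.7009; v₂ = distance/dt₂ = 11.4018

ω₁ = -1.4464, v₂ = 11.4018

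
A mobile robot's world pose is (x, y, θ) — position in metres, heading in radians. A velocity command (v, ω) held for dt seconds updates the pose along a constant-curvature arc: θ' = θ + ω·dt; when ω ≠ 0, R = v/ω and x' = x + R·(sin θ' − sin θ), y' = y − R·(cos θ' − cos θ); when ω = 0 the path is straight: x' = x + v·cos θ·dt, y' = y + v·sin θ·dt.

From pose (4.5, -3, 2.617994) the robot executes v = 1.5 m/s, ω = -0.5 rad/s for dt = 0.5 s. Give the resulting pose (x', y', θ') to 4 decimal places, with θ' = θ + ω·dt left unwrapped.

θ' = 2.6180 + -0.5·0.5 = 2.3680
R = v/ω = 1.5/-0.5 = -3.0000
x' = 4.5 + -3.0000·(sin 2.3680 − sin 2.6180) = 3.9039
y' = -3 − -3.0000·(cos 2.3680 − cos 2.6180) = -2.5481

(3.9039, -2.5481, 2.3680)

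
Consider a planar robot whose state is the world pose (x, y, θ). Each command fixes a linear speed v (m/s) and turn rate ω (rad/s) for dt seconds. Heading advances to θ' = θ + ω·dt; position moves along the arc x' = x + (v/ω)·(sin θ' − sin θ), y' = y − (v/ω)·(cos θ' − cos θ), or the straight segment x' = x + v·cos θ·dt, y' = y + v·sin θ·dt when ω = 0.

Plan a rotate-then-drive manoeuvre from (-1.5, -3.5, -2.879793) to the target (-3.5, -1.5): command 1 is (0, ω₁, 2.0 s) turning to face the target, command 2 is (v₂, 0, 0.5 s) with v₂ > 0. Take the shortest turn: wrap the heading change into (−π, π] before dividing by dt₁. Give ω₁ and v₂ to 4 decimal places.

heading to target = atan2(-1.5−-3.5, -3.5−-1.5) = 2.3562
Δθ = wrap(2.3562 − -2.8798) = -1.0472; ω₁ = Δθ/dt₁ = -0.5236
distance = √((-3.5−-1.5)² + (-1.5−-3.5)²) = 2.8284; v₂ = distance/dt₂ = 5.6569

ω₁ = -0.5236, v₂ = 5.6569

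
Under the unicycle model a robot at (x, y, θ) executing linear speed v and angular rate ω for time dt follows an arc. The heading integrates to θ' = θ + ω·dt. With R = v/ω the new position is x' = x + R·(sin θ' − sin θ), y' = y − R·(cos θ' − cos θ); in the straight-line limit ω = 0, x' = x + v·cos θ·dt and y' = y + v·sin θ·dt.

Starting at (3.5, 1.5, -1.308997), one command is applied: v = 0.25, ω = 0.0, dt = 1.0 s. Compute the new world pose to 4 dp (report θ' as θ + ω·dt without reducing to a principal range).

(3.5647, 1.2585, -1.3090)

θ' = -1.3090 + 0.0·1.0 = -1.3090
ω = 0 → straight: x' = 3.5 + 0.25·cos(-1.3090)·1.0 = 3.5647
y' = 1.5 + 0.25·sin(-1.3090)·1.0 = 1.2585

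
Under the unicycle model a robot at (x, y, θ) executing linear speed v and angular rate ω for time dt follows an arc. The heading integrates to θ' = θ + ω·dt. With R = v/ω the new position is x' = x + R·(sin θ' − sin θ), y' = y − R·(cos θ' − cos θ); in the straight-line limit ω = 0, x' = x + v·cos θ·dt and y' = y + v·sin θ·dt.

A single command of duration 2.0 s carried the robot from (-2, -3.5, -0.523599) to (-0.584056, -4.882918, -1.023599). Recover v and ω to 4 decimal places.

Δθ = -1.023599 − -0.523599 = -0.500000
ω = Δθ/dt = -0.500000/2.0 = -0.2500
R = Δx/(sin θ' − sin θ) = -4.0000
v = R·ω = -4.0000·-0.2500 = 1.0000

v = 1.0000, ω = -0.2500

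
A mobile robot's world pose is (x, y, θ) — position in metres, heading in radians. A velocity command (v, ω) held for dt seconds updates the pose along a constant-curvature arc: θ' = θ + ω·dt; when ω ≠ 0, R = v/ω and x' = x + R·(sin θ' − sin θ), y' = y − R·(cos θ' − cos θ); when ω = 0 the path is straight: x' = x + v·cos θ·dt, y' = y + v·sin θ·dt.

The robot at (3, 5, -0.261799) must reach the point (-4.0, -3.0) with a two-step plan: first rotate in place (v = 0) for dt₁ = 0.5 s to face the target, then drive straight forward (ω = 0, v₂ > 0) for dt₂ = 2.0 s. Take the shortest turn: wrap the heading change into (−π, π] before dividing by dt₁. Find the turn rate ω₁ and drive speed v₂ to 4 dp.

heading to target = atan2(-3−5, -4−3) = -2.2896
Δθ = wrap(-2.2896 − -0.2618) = -2.0278; ω₁ = Δθ/dt₁ = -4.0557
distance = √((-4−3)² + (-3−5)²) = 10.6301; v₂ = distance/dt₂ = 5.3151

ω₁ = -4.0557, v₂ = 5.3151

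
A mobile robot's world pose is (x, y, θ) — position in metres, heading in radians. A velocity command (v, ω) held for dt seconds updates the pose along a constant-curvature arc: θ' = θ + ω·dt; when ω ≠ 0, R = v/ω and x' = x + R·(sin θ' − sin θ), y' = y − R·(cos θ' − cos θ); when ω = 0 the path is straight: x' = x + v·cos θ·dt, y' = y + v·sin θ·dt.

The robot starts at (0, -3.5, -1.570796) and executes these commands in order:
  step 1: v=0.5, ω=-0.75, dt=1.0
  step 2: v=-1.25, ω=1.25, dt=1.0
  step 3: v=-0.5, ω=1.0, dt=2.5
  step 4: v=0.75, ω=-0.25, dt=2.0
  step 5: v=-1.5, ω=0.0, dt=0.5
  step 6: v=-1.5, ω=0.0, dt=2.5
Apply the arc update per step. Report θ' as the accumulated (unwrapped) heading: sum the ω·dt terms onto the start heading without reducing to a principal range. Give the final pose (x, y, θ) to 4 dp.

step 1: θ'=-2.3208 (R=-0.6667) → pose (-0.1789, -3.9544, -2.3208)
step 2: θ'=-1.0708 (R=-1.0000) → pose (-0.0330, -2.7934, -1.0708)
step 3: θ'=1.4292 (R=-0.5000) → pose (-0.9668, -2.9625, 1.4292)
step 4: θ'=0.9292 (R=-3.0000) → pose (-0.4002, -1.5905, 0.9292)
step 5: θ'=0.9292 (straight) → pose (-0.8491, -2.1913, 0.9292)
step 6: θ'=0.9292 (straight) → pose (-3.0933, -5.1956, 0.9292)

(-3.0933, -5.1956, 0.9292)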